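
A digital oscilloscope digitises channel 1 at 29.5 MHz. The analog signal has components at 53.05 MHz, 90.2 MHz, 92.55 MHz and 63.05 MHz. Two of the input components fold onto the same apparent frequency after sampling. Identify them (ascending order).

fs/2 = 14.75 MHz.
53.05 MHz mod fs = 23.55 MHz.
23.55 MHz > fs/2 = 14.75 MHz, folds to fs − 23.55 MHz = 5.95 MHz.
90.2 MHz mod fs = 1.7 MHz.
1.7 MHz ≤ fs/2 = 14.75 MHz, appears at 1.7 MHz.
92.55 MHz mod fs = 4.05 MHz.
4.05 MHz ≤ fs/2 = 14.75 MHz, appears at 4.05 MHz.
63.05 MHz mod fs = 4.05 MHz.
4.05 MHz ≤ fs/2 = 14.75 MHz, appears at 4.05 MHz.
63.05 MHz and 92.55 MHz both map to 4.05 MHz.

63.05 MHz, 92.55 MHz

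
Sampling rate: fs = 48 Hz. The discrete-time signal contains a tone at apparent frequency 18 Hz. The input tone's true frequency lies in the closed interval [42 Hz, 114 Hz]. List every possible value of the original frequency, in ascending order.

Frequencies that alias to 18 Hz are k·fs ± 18 Hz for integer k ≥ 0.
k=0: 18 Hz.
k=1: 30 Hz, 66 Hz.
k=2: 78 Hz, 114 Hz.
k=3: 126 Hz, 162 Hz.
Within [42 Hz, 114 Hz]: 66 Hz, 78 Hz, 114 Hz.

66 Hz, 78 Hz, 114 Hz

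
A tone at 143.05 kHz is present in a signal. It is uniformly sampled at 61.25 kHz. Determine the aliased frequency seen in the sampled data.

143.05 kHz mod fs = 20.55 kHz.
20.55 kHz ≤ fs/2 = 30.625 kHz, appears at 20.55 kHz.

20.55 kHz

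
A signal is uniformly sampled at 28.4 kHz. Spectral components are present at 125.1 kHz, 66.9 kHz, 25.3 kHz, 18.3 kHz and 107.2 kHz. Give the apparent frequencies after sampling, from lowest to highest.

3.1 kHz, 6.4 kHz, 10.1 kHz, 11.5 kHz

fs/2 = 14.2 kHz.
125.1 kHz mod fs = 11.5 kHz.
11.5 kHz ≤ fs/2 = 14.2 kHz, appears at 11.5 kHz.
66.9 kHz mod fs = 10.1 kHz.
10.1 kHz ≤ fs/2 = 14.2 kHz, appears at 10.1 kHz.
25.3 kHz > fs/2 = 14.2 kHz, folds to fs − 25.3 kHz = 3.1 kHz.
18.3 kHz > fs/2 = 14.2 kHz, folds to fs − 18.3 kHz = 10.1 kHz.
107.2 kHz mod fs = 22 kHz.
22 kHz > fs/2 = 14.2 kHz, folds to fs − 22 kHz = 6.4 kHz.
Distinct values: {3.1 kHz, 6.4 kHz, 10.1 kHz, 11.5 kHz}.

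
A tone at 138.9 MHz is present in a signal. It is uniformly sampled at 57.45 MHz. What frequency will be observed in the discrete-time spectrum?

24 MHz

138.9 MHz mod fs = 24 MHz.
24 MHz ≤ fs/2 = 28.725 MHz, appears at 24 MHz.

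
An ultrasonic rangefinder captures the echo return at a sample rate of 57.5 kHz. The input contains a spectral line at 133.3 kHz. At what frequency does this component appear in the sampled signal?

18.3 kHz

133.3 kHz mod fs = 18.3 kHz.
18.3 kHz ≤ fs/2 = 28.75 kHz, appears at 18.3 kHz.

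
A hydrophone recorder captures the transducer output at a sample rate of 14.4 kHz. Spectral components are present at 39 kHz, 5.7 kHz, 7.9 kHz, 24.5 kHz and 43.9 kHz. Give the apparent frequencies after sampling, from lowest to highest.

fs/2 = 7.2 kHz.
39 kHz mod fs = 10.2 kHz.
10.2 kHz > fs/2 = 7.2 kHz, folds to fs − 10.2 kHz = 4.2 kHz.
5.7 kHz ≤ fs/2 = 7.2 kHz, passes unchanged.
7.9 kHz > fs/2 = 7.2 kHz, folds to fs − 7.9 kHz = 6.5 kHz.
24.5 kHz mod fs = 10.1 kHz.
10.1 kHz > fs/2 = 7.2 kHz, folds to fs − 10.1 kHz = 4.3 kHz.
43.9 kHz mod fs = 0.7 kHz.
0.7 kHz ≤ fs/2 = 7.2 kHz, appears at 0.7 kHz.
Distinct values: {0.7 kHz, 4.2 kHz, 4.3 kHz, 5.7 kHz, 6.5 kHz}.

0.7 kHz, 4.2 kHz, 4.3 kHz, 5.7 kHz, 6.5 kHz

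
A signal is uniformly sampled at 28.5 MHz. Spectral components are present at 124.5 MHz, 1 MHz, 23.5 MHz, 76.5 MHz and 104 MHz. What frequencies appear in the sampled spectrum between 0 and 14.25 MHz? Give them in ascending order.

1 MHz, 5 MHz, 9 MHz, 10 MHz, 10.5 MHz

fs/2 = 14.25 MHz.
124.5 MHz mod fs = 10.5 MHz.
10.5 MHz ≤ fs/2 = 14.25 MHz, appears at 10.5 MHz.
1 MHz ≤ fs/2 = 14.25 MHz, passes unchanged.
23.5 MHz > fs/2 = 14.25 MHz, folds to fs − 23.5 MHz = 5 MHz.
76.5 MHz mod fs = 19.5 MHz.
19.5 MHz > fs/2 = 14.25 MHz, folds to fs − 19.5 MHz = 9 MHz.
104 MHz mod fs = 18.5 MHz.
18.5 MHz > fs/2 = 14.25 MHz, folds to fs − 18.5 MHz = 10 MHz.
Distinct values: {1 MHz, 5 MHz, 9 MHz, 10 MHz, 10.5 MHz}.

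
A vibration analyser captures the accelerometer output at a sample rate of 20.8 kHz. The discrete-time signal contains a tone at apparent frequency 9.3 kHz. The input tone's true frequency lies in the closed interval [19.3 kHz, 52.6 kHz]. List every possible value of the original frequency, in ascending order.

Frequencies that alias to 9.3 kHz are k·fs ± 9.3 kHz for integer k ≥ 0.
k=0: 9.3 kHz.
k=1: 11.5 kHz, 30.1 kHz.
k=2: 32.3 kHz, 50.9 kHz.
k=3: 53.1 kHz, 71.7 kHz.
Within [19.3 kHz, 52.6 kHz]: 30.1 kHz, 32.3 kHz, 50.9 kHz.

30.1 kHz, 32.3 kHz, 50.9 kHz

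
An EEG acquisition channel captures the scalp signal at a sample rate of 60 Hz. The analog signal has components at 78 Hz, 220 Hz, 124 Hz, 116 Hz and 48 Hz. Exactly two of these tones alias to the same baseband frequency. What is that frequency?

4 Hz

fs/2 = 30 Hz.
78 Hz mod fs = 18 Hz.
18 Hz ≤ fs/2 = 30 Hz, appears at 18 Hz.
220 Hz mod fs = 40 Hz.
40 Hz > fs/2 = 30 Hz, folds to fs − 40 Hz = 20 Hz.
124 Hz mod fs = 4 Hz.
4 Hz ≤ fs/2 = 30 Hz, appears at 4 Hz.
116 Hz mod fs = 56 Hz.
56 Hz > fs/2 = 30 Hz, folds to fs − 56 Hz = 4 Hz.
48 Hz > fs/2 = 30 Hz, folds to fs − 48 Hz = 12 Hz.
116 Hz and 124 Hz both map to 4 Hz.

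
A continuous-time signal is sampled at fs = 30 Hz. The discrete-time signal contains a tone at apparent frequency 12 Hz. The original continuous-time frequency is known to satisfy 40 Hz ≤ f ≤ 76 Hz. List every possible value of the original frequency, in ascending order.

Frequencies that alias to 12 Hz are k·fs ± 12 Hz for integer k ≥ 0.
k=0: 12 Hz.
k=1: 18 Hz, 42 Hz.
k=2: 48 Hz, 72 Hz.
k=3: 78 Hz, 102 Hz.
Within [40 Hz, 76 Hz]: 42 Hz, 48 Hz, 72 Hz.

42 Hz, 48 Hz, 72 Hz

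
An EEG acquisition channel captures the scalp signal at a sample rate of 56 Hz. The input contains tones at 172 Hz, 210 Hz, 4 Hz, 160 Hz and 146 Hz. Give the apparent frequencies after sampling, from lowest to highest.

4 Hz, 8 Hz, 14 Hz, 22 Hz

fs/2 = 28 Hz.
172 Hz mod fs = 4 Hz.
4 Hz ≤ fs/2 = 28 Hz, appears at 4 Hz.
210 Hz mod fs = 42 Hz.
42 Hz > fs/2 = 28 Hz, folds to fs − 42 Hz = 14 Hz.
4 Hz ≤ fs/2 = 28 Hz, passes unchanged.
160 Hz mod fs = 48 Hz.
48 Hz > fs/2 = 28 Hz, folds to fs − 48 Hz = 8 Hz.
146 Hz mod fs = 34 Hz.
34 Hz > fs/2 = 28 Hz, folds to fs − 34 Hz = 22 Hz.
Distinct values: {4 Hz, 8 Hz, 14 Hz, 22 Hz}.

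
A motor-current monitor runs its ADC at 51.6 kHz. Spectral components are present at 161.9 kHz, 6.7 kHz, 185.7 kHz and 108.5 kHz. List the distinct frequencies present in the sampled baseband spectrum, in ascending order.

fs/2 = 25.8 kHz.
161.9 kHz mod fs = 7.1 kHz.
7.1 kHz ≤ fs/2 = 25.8 kHz, appears at 7.1 kHz.
6.7 kHz ≤ fs/2 = 25.8 kHz, passes unchanged.
185.7 kHz mod fs = 30.9 kHz.
30.9 kHz > fs/2 = 25.8 kHz, folds to fs − 30.9 kHz = 20.7 kHz.
108.5 kHz mod fs = 5.3 kHz.
5.3 kHz ≤ fs/2 = 25.8 kHz, appears at 5.3 kHz.
Distinct values: {5.3 kHz, 6.7 kHz, 7.1 kHz, 20.7 kHz}.

5.3 kHz, 6.7 kHz, 7.1 kHz, 20.7 kHz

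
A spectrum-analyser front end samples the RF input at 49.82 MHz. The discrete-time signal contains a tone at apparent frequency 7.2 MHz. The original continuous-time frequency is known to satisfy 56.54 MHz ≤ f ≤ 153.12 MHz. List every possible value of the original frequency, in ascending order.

57.02 MHz, 92.44 MHz, 106.84 MHz, 142.26 MHz

Frequencies that alias to 7.2 MHz are k·fs ± 7.2 MHz for integer k ≥ 0.
k=0: 7.2 MHz.
k=1: 42.62 MHz, 57.02 MHz.
k=2: 92.44 MHz, 106.84 MHz.
k=3: 142.26 MHz, 156.66 MHz.
k=4: 192.08 MHz, 206.48 MHz.
Within [56.54 MHz, 153.12 MHz]: 57.02 MHz, 92.44 MHz, 106.84 MHz, 142.26 MHz.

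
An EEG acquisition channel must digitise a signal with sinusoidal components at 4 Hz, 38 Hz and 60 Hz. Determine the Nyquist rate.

Highest-frequency component: 60 Hz.
Nyquist rate = 2 × 60 Hz = 120 Hz.

120 Hz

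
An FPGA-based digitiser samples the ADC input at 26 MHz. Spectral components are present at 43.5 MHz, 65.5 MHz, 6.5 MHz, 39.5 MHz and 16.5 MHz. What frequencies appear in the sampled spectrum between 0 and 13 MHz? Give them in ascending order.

6.5 MHz, 8.5 MHz, 9.5 MHz, 12.5 MHz

fs/2 = 13 MHz.
43.5 MHz mod fs = 17.5 MHz.
17.5 MHz > fs/2 = 13 MHz, folds to fs − 17.5 MHz = 8.5 MHz.
65.5 MHz mod fs = 13.5 MHz.
13.5 MHz > fs/2 = 13 MHz, folds to fs − 13.5 MHz = 12.5 MHz.
6.5 MHz ≤ fs/2 = 13 MHz, passes unchanged.
39.5 MHz mod fs = 13.5 MHz.
13.5 MHz > fs/2 = 13 MHz, folds to fs − 13.5 MHz = 12.5 MHz.
16.5 MHz > fs/2 = 13 MHz, folds to fs − 16.5 MHz = 9.5 MHz.
Distinct values: {6.5 MHz, 8.5 MHz, 9.5 MHz, 12.5 MHz}.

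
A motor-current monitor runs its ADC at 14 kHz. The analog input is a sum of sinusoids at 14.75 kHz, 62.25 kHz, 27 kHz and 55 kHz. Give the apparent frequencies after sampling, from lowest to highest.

fs/2 = 7 kHz.
14.75 kHz mod fs = 0.75 kHz.
0.75 kHz ≤ fs/2 = 7 kHz, appears at 0.75 kHz.
62.25 kHz mod fs = 6.25 kHz.
6.25 kHz ≤ fs/2 = 7 kHz, appears at 6.25 kHz.
27 kHz mod fs = 13 kHz.
13 kHz > fs/2 = 7 kHz, folds to fs − 13 kHz = 1 kHz.
55 kHz mod fs = 13 kHz.
13 kHz > fs/2 = 7 kHz, folds to fs − 13 kHz = 1 kHz.
Distinct values: {0.75 kHz, 1 kHz, 6.25 kHz}.

0.75 kHz, 1 kHz, 6.25 kHz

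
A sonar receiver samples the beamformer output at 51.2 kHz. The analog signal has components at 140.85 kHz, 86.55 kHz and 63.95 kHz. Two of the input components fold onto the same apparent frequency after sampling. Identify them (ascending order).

63.95 kHz, 140.85 kHz

fs/2 = 25.6 kHz.
140.85 kHz mod fs = 38.45 kHz.
38.45 kHz > fs/2 = 25.6 kHz, folds to fs − 38.45 kHz = 12.75 kHz.
86.55 kHz mod fs = 35.35 kHz.
35.35 kHz > fs/2 = 25.6 kHz, folds to fs − 35.35 kHz = 15.85 kHz.
63.95 kHz mod fs = 12.75 kHz.
12.75 kHz ≤ fs/2 = 25.6 kHz, appears at 12.75 kHz.
63.95 kHz and 140.85 kHz both map to 12.75 kHz.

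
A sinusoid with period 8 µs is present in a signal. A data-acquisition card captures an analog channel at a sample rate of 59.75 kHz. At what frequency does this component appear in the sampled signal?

5.5 kHz

T = 8 µs → f = 1/T = 125 kHz.
125 kHz mod fs = 5.5 kHz.
5.5 kHz ≤ fs/2 = 29.875 kHz, appears at 5.5 kHz.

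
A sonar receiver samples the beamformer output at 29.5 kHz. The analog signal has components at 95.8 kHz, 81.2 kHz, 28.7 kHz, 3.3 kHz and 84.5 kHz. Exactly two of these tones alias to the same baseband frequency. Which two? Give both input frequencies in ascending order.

fs/2 = 14.75 kHz.
95.8 kHz mod fs = 7.3 kHz.
7.3 kHz ≤ fs/2 = 14.75 kHz, appears at 7.3 kHz.
81.2 kHz mod fs = 22.2 kHz.
22.2 kHz > fs/2 = 14.75 kHz, folds to fs − 22.2 kHz = 7.3 kHz.
28.7 kHz > fs/2 = 14.75 kHz, folds to fs − 28.7 kHz = 0.8 kHz.
3.3 kHz ≤ fs/2 = 14.75 kHz, passes unchanged.
84.5 kHz mod fs = 25.5 kHz.
25.5 kHz > fs/2 = 14.75 kHz, folds to fs − 25.5 kHz = 4 kHz.
81.2 kHz and 95.8 kHz both map to 7.3 kHz.

81.2 kHz, 95.8 kHz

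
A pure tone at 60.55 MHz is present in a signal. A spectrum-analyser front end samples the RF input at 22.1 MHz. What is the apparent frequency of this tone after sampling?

60.55 MHz mod fs = 16.35 MHz.
16.35 MHz > fs/2 = 11.05 MHz, folds to fs − 16.35 MHz = 5.75 MHz.

5.75 MHz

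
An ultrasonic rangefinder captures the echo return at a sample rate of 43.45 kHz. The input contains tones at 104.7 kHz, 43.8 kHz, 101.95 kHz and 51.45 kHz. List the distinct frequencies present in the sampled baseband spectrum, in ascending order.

fs/2 = 21.725 kHz.
104.7 kHz mod fs = 17.8 kHz.
17.8 kHz ≤ fs/2 = 21.725 kHz, appears at 17.8 kHz.
43.8 kHz mod fs = 0.35 kHz.
0.35 kHz ≤ fs/2 = 21.725 kHz, appears at 0.35 kHz.
101.95 kHz mod fs = 15.05 kHz.
15.05 kHz ≤ fs/2 = 21.725 kHz, appears at 15.05 kHz.
51.45 kHz mod fs = 8 kHz.
8 kHz ≤ fs/2 = 21.725 kHz, appears at 8 kHz.
Distinct values: {0.35 kHz, 8 kHz, 15.05 kHz, 17.8 kHz}.

0.35 kHz, 8 kHz, 15.05 kHz, 17.8 kHz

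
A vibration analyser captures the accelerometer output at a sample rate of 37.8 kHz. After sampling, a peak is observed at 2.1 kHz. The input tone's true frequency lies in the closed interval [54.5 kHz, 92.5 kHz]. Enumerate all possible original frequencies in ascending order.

Frequencies that alias to 2.1 kHz are k·fs ± 2.1 kHz for integer k ≥ 0.
k=0: 2.1 kHz.
k=1: 35.7 kHz, 39.9 kHz.
k=2: 73.5 kHz, 77.7 kHz.
k=3: 111.3 kHz, 115.5 kHz.
Within [54.5 kHz, 92.5 kHz]: 73.5 kHz, 77.7 kHz.

73.5 kHz, 77.7 kHz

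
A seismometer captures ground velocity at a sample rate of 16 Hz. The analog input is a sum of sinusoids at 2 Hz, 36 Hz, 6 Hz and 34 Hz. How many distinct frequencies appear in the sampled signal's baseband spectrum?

fs/2 = 8 Hz.
2 Hz ≤ fs/2 = 8 Hz, passes unchanged.
36 Hz mod fs = 4 Hz.
4 Hz ≤ fs/2 = 8 Hz, appears at 4 Hz.
6 Hz ≤ fs/2 = 8 Hz, passes unchanged.
34 Hz mod fs = 2 Hz.
2 Hz ≤ fs/2 = 8 Hz, appears at 2 Hz.
Distinct values: {2 Hz, 4 Hz, 6 Hz} → 3.

3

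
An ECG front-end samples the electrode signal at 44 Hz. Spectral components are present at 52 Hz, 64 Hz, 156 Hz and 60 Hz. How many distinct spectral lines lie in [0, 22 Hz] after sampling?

3

fs/2 = 22 Hz.
52 Hz mod fs = 8 Hz.
8 Hz ≤ fs/2 = 22 Hz, appears at 8 Hz.
64 Hz mod fs = 20 Hz.
20 Hz ≤ fs/2 = 22 Hz, appears at 20 Hz.
156 Hz mod fs = 24 Hz.
24 Hz > fs/2 = 22 Hz, folds to fs − 24 Hz = 20 Hz.
60 Hz mod fs = 16 Hz.
16 Hz ≤ fs/2 = 22 Hz, appears at 16 Hz.
Distinct values: {8 Hz, 16 Hz, 20 Hz} → 3.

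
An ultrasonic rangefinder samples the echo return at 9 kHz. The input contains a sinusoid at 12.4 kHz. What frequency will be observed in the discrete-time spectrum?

3.4 kHz

12.4 kHz mod fs = 3.4 kHz.
3.4 kHz ≤ fs/2 = 4.5 kHz, appears at 3.4 kHz.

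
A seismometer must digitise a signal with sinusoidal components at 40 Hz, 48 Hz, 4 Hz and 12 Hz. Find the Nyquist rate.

Highest-frequency component: 48 Hz.
Nyquist rate = 2 × 48 Hz = 96 Hz.

96 Hz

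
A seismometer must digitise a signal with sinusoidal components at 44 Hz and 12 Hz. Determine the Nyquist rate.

88 Hz

Highest-frequency component: 44 Hz.
Nyquist rate = 2 × 44 Hz = 88 Hz.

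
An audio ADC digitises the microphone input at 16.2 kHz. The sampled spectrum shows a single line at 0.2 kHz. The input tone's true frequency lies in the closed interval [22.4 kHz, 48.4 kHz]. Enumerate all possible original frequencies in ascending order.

Frequencies that alias to 0.2 kHz are k·fs ± 0.2 kHz for integer k ≥ 0.
k=0: 0.2 kHz.
k=1: 16 kHz, 16.4 kHz.
k=2: 32.2 kHz, 32.6 kHz.
k=3: 48.4 kHz, 48.8 kHz.
k=4: 64.6 kHz, 65 kHz.
Within [22.4 kHz, 48.4 kHz]: 32.2 kHz, 32.6 kHz, 48.4 kHz.

32.2 kHz, 32.6 kHz, 48.4 kHz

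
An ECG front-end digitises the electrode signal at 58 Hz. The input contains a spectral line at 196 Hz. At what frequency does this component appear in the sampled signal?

22 Hz

196 Hz mod fs = 22 Hz.
22 Hz ≤ fs/2 = 29 Hz, appears at 22 Hz.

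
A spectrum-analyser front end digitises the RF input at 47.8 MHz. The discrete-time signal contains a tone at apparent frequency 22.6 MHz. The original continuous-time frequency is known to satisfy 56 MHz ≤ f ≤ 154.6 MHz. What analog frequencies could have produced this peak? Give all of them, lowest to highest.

70.4 MHz, 73 MHz, 118.2 MHz, 120.8 MHz

Frequencies that alias to 22.6 MHz are k·fs ± 22.6 MHz for integer k ≥ 0.
k=0: 22.6 MHz.
k=1: 25.2 MHz, 70.4 MHz.
k=2: 73 MHz, 118.2 MHz.
k=3: 120.8 MHz, 166 MHz.
k=4: 168.6 MHz, 213.8 MHz.
Within [56 MHz, 154.6 MHz]: 70.4 MHz, 73 MHz, 118.2 MHz, 120.8 MHz.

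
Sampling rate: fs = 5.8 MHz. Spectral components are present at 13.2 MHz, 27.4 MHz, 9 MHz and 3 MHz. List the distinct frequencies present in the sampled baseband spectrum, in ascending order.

fs/2 = 2.9 MHz.
13.2 MHz mod fs = 1.6 MHz.
1.6 MHz ≤ fs/2 = 2.9 MHz, appears at 1.6 MHz.
27.4 MHz mod fs = 4.2 MHz.
4.2 MHz > fs/2 = 2.9 MHz, folds to fs − 4.2 MHz = 1.6 MHz.
9 MHz mod fs = 3.2 MHz.
3.2 MHz > fs/2 = 2.9 MHz, folds to fs − 3.2 MHz = 2.6 MHz.
3 MHz > fs/2 = 2.9 MHz, folds to fs − 3 MHz = 2.8 MHz.
Distinct values: {1.6 MHz, 2.6 MHz, 2.8 MHz}.

1.6 MHz, 2.6 MHz, 2.8 MHz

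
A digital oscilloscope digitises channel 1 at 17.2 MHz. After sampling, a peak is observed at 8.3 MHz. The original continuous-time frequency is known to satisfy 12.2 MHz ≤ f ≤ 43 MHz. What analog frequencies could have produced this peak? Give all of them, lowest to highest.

25.5 MHz, 26.1 MHz, 42.7 MHz

Frequencies that alias to 8.3 MHz are k·fs ± 8.3 MHz for integer k ≥ 0.
k=0: 8.3 MHz.
k=1: 8.9 MHz, 25.5 MHz.
k=2: 26.1 MHz, 42.7 MHz.
k=3: 43.3 MHz, 59.9 MHz.
Within [12.2 MHz, 43 MHz]: 25.5 MHz, 26.1 MHz, 42.7 MHz.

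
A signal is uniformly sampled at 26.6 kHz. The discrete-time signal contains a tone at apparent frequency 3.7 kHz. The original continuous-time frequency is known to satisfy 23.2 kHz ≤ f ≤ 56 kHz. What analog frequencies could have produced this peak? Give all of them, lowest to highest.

30.3 kHz, 49.5 kHz

Frequencies that alias to 3.7 kHz are k·fs ± 3.7 kHz for integer k ≥ 0.
k=0: 3.7 kHz.
k=1: 22.9 kHz, 30.3 kHz.
k=2: 49.5 kHz, 56.9 kHz.
k=3: 76.1 kHz, 83.5 kHz.
Within [23.2 kHz, 56 kHz]: 30.3 kHz, 49.5 kHz.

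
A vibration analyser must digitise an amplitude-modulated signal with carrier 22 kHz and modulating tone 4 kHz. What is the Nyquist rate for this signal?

52 kHz

AM sidebands sit at fc ± fm = 18 kHz and 26 kHz.
Highest-frequency component: 26 kHz.
Nyquist rate = 2 × 26 kHz = 52 kHz.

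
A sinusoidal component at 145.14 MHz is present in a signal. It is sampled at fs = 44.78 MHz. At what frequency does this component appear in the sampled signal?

145.14 MHz mod fs = 10.8 MHz.
10.8 MHz ≤ fs/2 = 22.39 MHz, appears at 10.8 MHz.

10.8 MHz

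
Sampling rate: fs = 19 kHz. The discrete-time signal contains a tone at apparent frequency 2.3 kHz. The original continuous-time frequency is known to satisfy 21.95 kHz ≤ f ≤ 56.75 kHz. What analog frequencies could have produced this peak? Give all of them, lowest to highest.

35.7 kHz, 40.3 kHz, 54.7 kHz

Frequencies that alias to 2.3 kHz are k·fs ± 2.3 kHz for integer k ≥ 0.
k=0: 2.3 kHz.
k=1: 16.7 kHz, 21.3 kHz.
k=2: 35.7 kHz, 40.3 kHz.
k=3: 54.7 kHz, 59.3 kHz.
k=4: 73.7 kHz, 78.3 kHz.
Within [21.95 kHz, 56.75 kHz]: 35.7 kHz, 40.3 kHz, 54.7 kHz.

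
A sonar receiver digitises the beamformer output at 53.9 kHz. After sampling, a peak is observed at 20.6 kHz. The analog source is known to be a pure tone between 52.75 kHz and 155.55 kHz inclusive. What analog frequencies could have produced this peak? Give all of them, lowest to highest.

74.5 kHz, 87.2 kHz, 128.4 kHz, 141.1 kHz

Frequencies that alias to 20.6 kHz are k·fs ± 20.6 kHz for integer k ≥ 0.
k=0: 20.6 kHz.
k=1: 33.3 kHz, 74.5 kHz.
k=2: 87.2 kHz, 128.4 kHz.
k=3: 141.1 kHz, 182.3 kHz.
k=4: 195 kHz, 236.2 kHz.
Within [52.75 kHz, 155.55 kHz]: 74.5 kHz, 87.2 kHz, 128.4 kHz, 141.1 kHz.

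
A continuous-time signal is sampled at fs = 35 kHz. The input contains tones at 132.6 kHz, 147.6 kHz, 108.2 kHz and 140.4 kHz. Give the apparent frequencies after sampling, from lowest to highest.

fs/2 = 17.5 kHz.
132.6 kHz mod fs = 27.6 kHz.
27.6 kHz > fs/2 = 17.5 kHz, folds to fs − 27.6 kHz = 7.4 kHz.
147.6 kHz mod fs = 7.6 kHz.
7.6 kHz ≤ fs/2 = 17.5 kHz, appears at 7.6 kHz.
108.2 kHz mod fs = 3.2 kHz.
3.2 kHz ≤ fs/2 = 17.5 kHz, appears at 3.2 kHz.
140.4 kHz mod fs = 0.4 kHz.
0.4 kHz ≤ fs/2 = 17.5 kHz, appears at 0.4 kHz.
Distinct values: {0.4 kHz, 3.2 kHz, 7.4 kHz, 7.6 kHz}.

0.4 kHz, 3.2 kHz, 7.4 kHz, 7.6 kHz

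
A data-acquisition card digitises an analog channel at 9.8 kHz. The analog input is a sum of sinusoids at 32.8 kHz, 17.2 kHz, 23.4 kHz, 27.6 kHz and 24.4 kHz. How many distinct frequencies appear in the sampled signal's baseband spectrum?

fs/2 = 4.9 kHz.
32.8 kHz mod fs = 3.4 kHz.
3.4 kHz ≤ fs/2 = 4.9 kHz, appears at 3.4 kHz.
17.2 kHz mod fs = 7.4 kHz.
7.4 kHz > fs/2 = 4.9 kHz, folds to fs − 7.4 kHz = 2.4 kHz.
23.4 kHz mod fs = 3.8 kHz.
3.8 kHz ≤ fs/2 = 4.9 kHz, appears at 3.8 kHz.
27.6 kHz mod fs = 8 kHz.
8 kHz > fs/2 = 4.9 kHz, folds to fs − 8 kHz = 1.8 kHz.
24.4 kHz mod fs = 4.8 kHz.
4.8 kHz ≤ fs/2 = 4.9 kHz, appears at 4.8 kHz.
Distinct values: {1.8 kHz, 2.4 kHz, 3.4 kHz, 3.8 kHz, 4.8 kHz} → 5.

5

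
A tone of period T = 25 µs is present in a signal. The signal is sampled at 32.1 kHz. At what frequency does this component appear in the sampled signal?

7.9 kHz

T = 25 µs → f = 1/T = 40 kHz.
40 kHz mod fs = 7.9 kHz.
7.9 kHz ≤ fs/2 = 16.05 kHz, appears at 7.9 kHz.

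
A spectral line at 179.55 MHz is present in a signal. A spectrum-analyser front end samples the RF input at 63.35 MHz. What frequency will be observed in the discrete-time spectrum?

179.55 MHz mod fs = 52.85 MHz.
52.85 MHz > fs/2 = 31.675 MHz, folds to fs − 52.85 MHz = 10.5 MHz.

10.5 MHz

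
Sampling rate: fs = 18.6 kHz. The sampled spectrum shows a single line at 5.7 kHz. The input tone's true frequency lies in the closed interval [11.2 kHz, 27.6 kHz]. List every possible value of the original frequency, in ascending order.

Frequencies that alias to 5.7 kHz are k·fs ± 5.7 kHz for integer k ≥ 0.
k=0: 5.7 kHz.
k=1: 12.9 kHz, 24.3 kHz.
k=2: 31.5 kHz, 42.9 kHz.
Within [11.2 kHz, 27.6 kHz]: 12.9 kHz, 24.3 kHz.

12.9 kHz, 24.3 kHz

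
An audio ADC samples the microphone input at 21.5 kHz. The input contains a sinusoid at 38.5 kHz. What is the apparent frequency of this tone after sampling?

38.5 kHz mod fs = 17 kHz.
17 kHz > fs/2 = 10.75 kHz, folds to fs − 17 kHz = 4.5 kHz.

4.5 kHz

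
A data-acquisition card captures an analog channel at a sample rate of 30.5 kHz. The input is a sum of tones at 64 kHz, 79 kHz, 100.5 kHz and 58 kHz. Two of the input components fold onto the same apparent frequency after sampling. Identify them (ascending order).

fs/2 = 15.25 kHz.
64 kHz mod fs = 3 kHz.
3 kHz ≤ fs/2 = 15.25 kHz, appears at 3 kHz.
79 kHz mod fs = 18 kHz.
18 kHz > fs/2 = 15.25 kHz, folds to fs − 18 kHz = 12.5 kHz.
100.5 kHz mod fs = 9 kHz.
9 kHz ≤ fs/2 = 15.25 kHz, appears at 9 kHz.
58 kHz mod fs = 27.5 kHz.
27.5 kHz > fs/2 = 15.25 kHz, folds to fs − 27.5 kHz = 3 kHz.
58 kHz and 64 kHz both map to 3 kHz.

58 kHz, 64 kHz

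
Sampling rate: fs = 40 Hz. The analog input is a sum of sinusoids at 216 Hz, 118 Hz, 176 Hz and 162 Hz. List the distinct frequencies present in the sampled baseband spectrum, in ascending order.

fs/2 = 20 Hz.
216 Hz mod fs = 16 Hz.
16 Hz ≤ fs/2 = 20 Hz, appears at 16 Hz.
118 Hz mod fs = 38 Hz.
38 Hz > fs/2 = 20 Hz, folds to fs − 38 Hz = 2 Hz.
176 Hz mod fs = 16 Hz.
16 Hz ≤ fs/2 = 20 Hz, appears at 16 Hz.
162 Hz mod fs = 2 Hz.
2 Hz ≤ fs/2 = 20 Hz, appears at 2 Hz.
Distinct values: {2 Hz, 16 Hz}.

2 Hz, 16 Hz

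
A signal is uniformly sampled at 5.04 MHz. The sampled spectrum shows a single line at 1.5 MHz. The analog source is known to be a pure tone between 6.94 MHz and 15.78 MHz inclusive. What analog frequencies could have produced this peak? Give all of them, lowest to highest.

8.58 MHz, 11.58 MHz, 13.62 MHz

Frequencies that alias to 1.5 MHz are k·fs ± 1.5 MHz for integer k ≥ 0.
k=0: 1.5 MHz.
k=1: 3.54 MHz, 6.54 MHz.
k=2: 8.58 MHz, 11.58 MHz.
k=3: 13.62 MHz, 16.62 MHz.
k=4: 18.66 MHz, 21.66 MHz.
Within [6.94 MHz, 15.78 MHz]: 8.58 MHz, 11.58 MHz, 13.62 MHz.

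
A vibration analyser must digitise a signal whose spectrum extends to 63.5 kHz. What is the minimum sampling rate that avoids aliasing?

Nyquist rate = 2 × 63.5 kHz = 127 kHz.

127 kHz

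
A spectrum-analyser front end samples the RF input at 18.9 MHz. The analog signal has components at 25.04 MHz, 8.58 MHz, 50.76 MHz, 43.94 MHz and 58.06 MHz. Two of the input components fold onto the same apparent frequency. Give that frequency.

fs/2 = 9.45 MHz.
25.04 MHz mod fs = 6.14 MHz.
6.14 MHz ≤ fs/2 = 9.45 MHz, appears at 6.14 MHz.
8.58 MHz ≤ fs/2 = 9.45 MHz, passes unchanged.
50.76 MHz mod fs = 12.96 MHz.
12.96 MHz > fs/2 = 9.45 MHz, folds to fs − 12.96 MHz = 5.94 MHz.
43.94 MHz mod fs = 6.14 MHz.
6.14 MHz ≤ fs/2 = 9.45 MHz, appears at 6.14 MHz.
58.06 MHz mod fs = 1.36 MHz.
1.36 MHz ≤ fs/2 = 9.45 MHz, appears at 1.36 MHz.
25.04 MHz and 43.94 MHz both map to 6.14 MHz.

6.14 MHz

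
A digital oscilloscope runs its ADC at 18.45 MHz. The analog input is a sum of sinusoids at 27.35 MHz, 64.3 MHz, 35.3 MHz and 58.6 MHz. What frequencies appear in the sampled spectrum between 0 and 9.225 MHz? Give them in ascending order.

1.6 MHz, 3.25 MHz, 8.9 MHz, 8.95 MHz

fs/2 = 9.225 MHz.
27.35 MHz mod fs = 8.9 MHz.
8.9 MHz ≤ fs/2 = 9.225 MHz, appears at 8.9 MHz.
64.3 MHz mod fs = 8.95 MHz.
8.95 MHz ≤ fs/2 = 9.225 MHz, appears at 8.95 MHz.
35.3 MHz mod fs = 16.85 MHz.
16.85 MHz > fs/2 = 9.225 MHz, folds to fs − 16.85 MHz = 1.6 MHz.
58.6 MHz mod fs = 3.25 MHz.
3.25 MHz ≤ fs/2 = 9.225 MHz, appears at 3.25 MHz.
Distinct values: {1.6 MHz, 3.25 MHz, 8.9 MHz, 8.95 MHz}.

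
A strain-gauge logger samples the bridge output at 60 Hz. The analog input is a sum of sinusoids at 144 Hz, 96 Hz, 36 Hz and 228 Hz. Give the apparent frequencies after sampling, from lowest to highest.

fs/2 = 30 Hz.
144 Hz mod fs = 24 Hz.
24 Hz ≤ fs/2 = 30 Hz, appears at 24 Hz.
96 Hz mod fs = 36 Hz.
36 Hz > fs/2 = 30 Hz, folds to fs − 36 Hz = 24 Hz.
36 Hz > fs/2 = 30 Hz, folds to fs − 36 Hz = 24 Hz.
228 Hz mod fs = 48 Hz.
48 Hz > fs/2 = 30 Hz, folds to fs − 48 Hz = 12 Hz.
Distinct values: {12 Hz, 24 Hz}.

12 Hz, 24 Hz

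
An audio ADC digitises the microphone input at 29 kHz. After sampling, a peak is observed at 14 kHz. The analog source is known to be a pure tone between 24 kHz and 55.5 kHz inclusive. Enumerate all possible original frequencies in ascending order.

Frequencies that alias to 14 kHz are k·fs ± 14 kHz for integer k ≥ 0.
k=0: 14 kHz.
k=1: 15 kHz, 43 kHz.
k=2: 44 kHz, 72 kHz.
k=3: 73 kHz, 101 kHz.
Within [24 kHz, 55.5 kHz]: 43 kHz, 44 kHz.

43 kHz, 44 kHz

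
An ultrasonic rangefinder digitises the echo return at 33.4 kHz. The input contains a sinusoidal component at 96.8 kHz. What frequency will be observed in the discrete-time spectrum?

3.4 kHz

96.8 kHz mod fs = 30 kHz.
30 kHz > fs/2 = 16.7 kHz, folds to fs − 30 kHz = 3.4 kHz.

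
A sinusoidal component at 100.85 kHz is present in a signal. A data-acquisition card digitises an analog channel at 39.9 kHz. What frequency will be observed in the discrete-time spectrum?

100.85 kHz mod fs = 21.05 kHz.
21.05 kHz > fs/2 = 19.95 kHz, folds to fs − 21.05 kHz = 18.85 kHz.

18.85 kHz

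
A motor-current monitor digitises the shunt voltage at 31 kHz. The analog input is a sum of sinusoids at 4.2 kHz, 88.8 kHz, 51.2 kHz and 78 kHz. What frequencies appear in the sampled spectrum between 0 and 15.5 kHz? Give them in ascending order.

4.2 kHz, 10.8 kHz, 15 kHz

fs/2 = 15.5 kHz.
4.2 kHz ≤ fs/2 = 15.5 kHz, passes unchanged.
88.8 kHz mod fs = 26.8 kHz.
26.8 kHz > fs/2 = 15.5 kHz, folds to fs − 26.8 kHz = 4.2 kHz.
51.2 kHz mod fs = 20.2 kHz.
20.2 kHz > fs/2 = 15.5 kHz, folds to fs − 20.2 kHz = 10.8 kHz.
78 kHz mod fs = 16 kHz.
16 kHz > fs/2 = 15.5 kHz, folds to fs − 16 kHz = 15 kHz.
Distinct values: {4.2 kHz, 10.8 kHz, 15 kHz}.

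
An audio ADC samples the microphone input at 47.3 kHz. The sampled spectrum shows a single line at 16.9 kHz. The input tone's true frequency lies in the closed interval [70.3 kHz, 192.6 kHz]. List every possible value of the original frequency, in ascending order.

77.7 kHz, 111.5 kHz, 125 kHz, 158.8 kHz, 172.3 kHz

Frequencies that alias to 16.9 kHz are k·fs ± 16.9 kHz for integer k ≥ 0.
k=0: 16.9 kHz.
k=1: 30.4 kHz, 64.2 kHz.
k=2: 77.7 kHz, 111.5 kHz.
k=3: 125 kHz, 158.8 kHz.
k=4: 172.3 kHz, 206.1 kHz.
k=5: 219.6 kHz, 253.4 kHz.
Within [70.3 kHz, 192.6 kHz]: 77.7 kHz, 111.5 kHz, 125 kHz, 158.8 kHz, 172.3 kHz.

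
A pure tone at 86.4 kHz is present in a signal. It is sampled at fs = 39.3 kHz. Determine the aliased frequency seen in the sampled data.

7.8 kHz

86.4 kHz mod fs = 7.8 kHz.
7.8 kHz ≤ fs/2 = 19.65 kHz, appears at 7.8 kHz.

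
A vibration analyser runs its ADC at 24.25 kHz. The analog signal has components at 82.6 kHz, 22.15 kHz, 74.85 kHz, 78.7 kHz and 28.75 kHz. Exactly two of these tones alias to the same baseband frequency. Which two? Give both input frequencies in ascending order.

22.15 kHz, 74.85 kHz

fs/2 = 12.125 kHz.
82.6 kHz mod fs = 9.85 kHz.
9.85 kHz ≤ fs/2 = 12.125 kHz, appears at 9.85 kHz.
22.15 kHz > fs/2 = 12.125 kHz, folds to fs − 22.15 kHz = 2.1 kHz.
74.85 kHz mod fs = 2.1 kHz.
2.1 kHz ≤ fs/2 = 12.125 kHz, appears at 2.1 kHz.
78.7 kHz mod fs = 5.95 kHz.
5.95 kHz ≤ fs/2 = 12.125 kHz, appears at 5.95 kHz.
28.75 kHz mod fs = 4.5 kHz.
4.5 kHz ≤ fs/2 = 12.125 kHz, appears at 4.5 kHz.
22.15 kHz and 74.85 kHz both map to 2.1 kHz.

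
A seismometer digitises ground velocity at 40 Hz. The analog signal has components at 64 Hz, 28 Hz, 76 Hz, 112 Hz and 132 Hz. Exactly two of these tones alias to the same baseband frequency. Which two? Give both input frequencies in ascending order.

fs/2 = 20 Hz.
64 Hz mod fs = 24 Hz.
24 Hz > fs/2 = 20 Hz, folds to fs − 24 Hz = 16 Hz.
28 Hz > fs/2 = 20 Hz, folds to fs − 28 Hz = 12 Hz.
76 Hz mod fs = 36 Hz.
36 Hz > fs/2 = 20 Hz, folds to fs − 36 Hz = 4 Hz.
112 Hz mod fs = 32 Hz.
32 Hz > fs/2 = 20 Hz, folds to fs − 32 Hz = 8 Hz.
132 Hz mod fs = 12 Hz.
12 Hz ≤ fs/2 = 20 Hz, appears at 12 Hz.
28 Hz and 132 Hz both map to 12 Hz.

28 Hz, 132 Hz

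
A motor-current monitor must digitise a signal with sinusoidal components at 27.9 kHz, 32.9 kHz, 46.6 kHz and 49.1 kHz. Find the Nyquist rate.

98.2 kHz

Highest-frequency component: 49.1 kHz.
Nyquist rate = 2 × 49.1 kHz = 98.2 kHz.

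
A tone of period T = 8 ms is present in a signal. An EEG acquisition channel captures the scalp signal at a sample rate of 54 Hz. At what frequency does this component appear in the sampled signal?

T = 8 ms → f = 1/T = 125 Hz.
125 Hz mod fs = 17 Hz.
17 Hz ≤ fs/2 = 27 Hz, appears at 17 Hz.

17 Hz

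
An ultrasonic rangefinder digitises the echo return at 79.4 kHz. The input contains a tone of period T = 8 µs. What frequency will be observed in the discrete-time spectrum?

33.8 kHz

T = 8 µs → f = 1/T = 125 kHz.
125 kHz mod fs = 45.6 kHz.
45.6 kHz > fs/2 = 39.7 kHz, folds to fs − 45.6 kHz = 33.8 kHz.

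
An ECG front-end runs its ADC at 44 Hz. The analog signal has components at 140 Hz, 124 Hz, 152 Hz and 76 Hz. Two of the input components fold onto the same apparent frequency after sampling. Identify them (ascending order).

124 Hz, 140 Hz

fs/2 = 22 Hz.
140 Hz mod fs = 8 Hz.
8 Hz ≤ fs/2 = 22 Hz, appears at 8 Hz.
124 Hz mod fs = 36 Hz.
36 Hz > fs/2 = 22 Hz, folds to fs − 36 Hz = 8 Hz.
152 Hz mod fs = 20 Hz.
20 Hz ≤ fs/2 = 22 Hz, appears at 20 Hz.
76 Hz mod fs = 32 Hz.
32 Hz > fs/2 = 22 Hz, folds to fs − 32 Hz = 12 Hz.
124 Hz and 140 Hz both map to 8 Hz.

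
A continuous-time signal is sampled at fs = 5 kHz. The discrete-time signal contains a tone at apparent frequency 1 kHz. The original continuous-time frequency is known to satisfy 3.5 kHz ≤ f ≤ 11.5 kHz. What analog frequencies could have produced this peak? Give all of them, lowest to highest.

Frequencies that alias to 1 kHz are k·fs ± 1 kHz for integer k ≥ 0.
k=0: 1 kHz.
k=1: 4 kHz, 6 kHz.
k=2: 9 kHz, 11 kHz.
k=3: 14 kHz, 16 kHz.
Within [3.5 kHz, 11.5 kHz]: 4 kHz, 6 kHz, 9 kHz, 11 kHz.

4 kHz, 6 kHz, 9 kHz, 11 kHz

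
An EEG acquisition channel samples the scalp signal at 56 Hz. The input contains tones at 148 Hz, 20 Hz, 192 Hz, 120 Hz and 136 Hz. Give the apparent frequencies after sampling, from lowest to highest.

8 Hz, 20 Hz, 24 Hz

fs/2 = 28 Hz.
148 Hz mod fs = 36 Hz.
36 Hz > fs/2 = 28 Hz, folds to fs − 36 Hz = 20 Hz.
20 Hz ≤ fs/2 = 28 Hz, passes unchanged.
192 Hz mod fs = 24 Hz.
24 Hz ≤ fs/2 = 28 Hz, appears at 24 Hz.
120 Hz mod fs = 8 Hz.
8 Hz ≤ fs/2 = 28 Hz, appears at 8 Hz.
136 Hz mod fs = 24 Hz.
24 Hz ≤ fs/2 = 28 Hz, appears at 24 Hz.
Distinct values: {8 Hz, 20 Hz, 24 Hz}.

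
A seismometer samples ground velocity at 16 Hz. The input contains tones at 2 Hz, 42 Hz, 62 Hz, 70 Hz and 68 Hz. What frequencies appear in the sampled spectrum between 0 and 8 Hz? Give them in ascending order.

fs/2 = 8 Hz.
2 Hz ≤ fs/2 = 8 Hz, passes unchanged.
42 Hz mod fs = 10 Hz.
10 Hz > fs/2 = 8 Hz, folds to fs − 10 Hz = 6 Hz.
62 Hz mod fs = 14 Hz.
14 Hz > fs/2 = 8 Hz, folds to fs − 14 Hz = 2 Hz.
70 Hz mod fs = 6 Hz.
6 Hz ≤ fs/2 = 8 Hz, appears at 6 Hz.
68 Hz mod fs = 4 Hz.
4 Hz ≤ fs/2 = 8 Hz, appears at 4 Hz.
Distinct values: {2 Hz, 4 Hz, 6 Hz}.

2 Hz, 4 Hz, 6 Hz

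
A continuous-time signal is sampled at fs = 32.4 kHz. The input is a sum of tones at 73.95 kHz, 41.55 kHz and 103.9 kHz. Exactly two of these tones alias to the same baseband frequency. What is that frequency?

9.15 kHz

fs/2 = 16.2 kHz.
73.95 kHz mod fs = 9.15 kHz.
9.15 kHz ≤ fs/2 = 16.2 kHz, appears at 9.15 kHz.
41.55 kHz mod fs = 9.15 kHz.
9.15 kHz ≤ fs/2 = 16.2 kHz, appears at 9.15 kHz.
103.9 kHz mod fs = 6.7 kHz.
6.7 kHz ≤ fs/2 = 16.2 kHz, appears at 6.7 kHz.
41.55 kHz and 73.95 kHz both map to 9.15 kHz.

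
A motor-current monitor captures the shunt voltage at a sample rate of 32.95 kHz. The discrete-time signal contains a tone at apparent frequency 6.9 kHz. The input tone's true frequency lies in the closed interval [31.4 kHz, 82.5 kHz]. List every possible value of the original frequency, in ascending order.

Frequencies that alias to 6.9 kHz are k·fs ± 6.9 kHz for integer k ≥ 0.
k=0: 6.9 kHz.
k=1: 26.05 kHz, 39.85 kHz.
k=2: 59 kHz, 72.8 kHz.
k=3: 91.95 kHz, 105.75 kHz.
Within [31.4 kHz, 82.5 kHz]: 39.85 kHz, 59 kHz, 72.8 kHz.

39.85 kHz, 59 kHz, 72.8 kHz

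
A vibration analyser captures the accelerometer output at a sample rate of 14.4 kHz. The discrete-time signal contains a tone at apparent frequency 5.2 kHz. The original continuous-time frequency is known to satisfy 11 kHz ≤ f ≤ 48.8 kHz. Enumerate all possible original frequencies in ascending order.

Frequencies that alias to 5.2 kHz are k·fs ± 5.2 kHz for integer k ≥ 0.
k=0: 5.2 kHz.
k=1: 9.2 kHz, 19.6 kHz.
k=2: 23.6 kHz, 34 kHz.
k=3: 38 kHz, 48.4 kHz.
k=4: 52.4 kHz, 62.8 kHz.
Within [11 kHz, 48.8 kHz]: 19.6 kHz, 23.6 kHz, 34 kHz, 38 kHz, 48.4 kHz.

19.6 kHz, 23.6 kHz, 34 kHz, 38 kHz, 48.4 kHz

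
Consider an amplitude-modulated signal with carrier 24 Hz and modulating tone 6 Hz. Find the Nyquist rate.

AM sidebands sit at fc ± fm = 18 Hz and 30 Hz.
Highest-frequency component: 30 Hz.
Nyquist rate = 2 × 30 Hz = 60 Hz.

60 Hz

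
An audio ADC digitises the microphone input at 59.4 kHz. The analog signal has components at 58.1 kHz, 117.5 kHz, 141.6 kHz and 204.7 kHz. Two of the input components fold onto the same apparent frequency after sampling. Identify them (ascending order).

fs/2 = 29.7 kHz.
58.1 kHz > fs/2 = 29.7 kHz, folds to fs − 58.1 kHz = 1.3 kHz.
117.5 kHz mod fs = 58.1 kHz.
58.1 kHz > fs/2 = 29.7 kHz, folds to fs − 58.1 kHz = 1.3 kHz.
141.6 kHz mod fs = 22.8 kHz.
22.8 kHz ≤ fs/2 = 29.7 kHz, appears at 22.8 kHz.
204.7 kHz mod fs = 26.5 kHz.
26.5 kHz ≤ fs/2 = 29.7 kHz, appears at 26.5 kHz.
58.1 kHz and 117.5 kHz both map to 1.3 kHz.

58.1 kHz, 117.5 kHz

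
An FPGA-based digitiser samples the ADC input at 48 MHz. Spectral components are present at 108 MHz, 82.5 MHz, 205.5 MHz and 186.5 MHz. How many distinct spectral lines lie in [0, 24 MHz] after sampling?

fs/2 = 24 MHz.
108 MHz mod fs = 12 MHz.
12 MHz ≤ fs/2 = 24 MHz, appears at 12 MHz.
82.5 MHz mod fs = 34.5 MHz.
34.5 MHz > fs/2 = 24 MHz, folds to fs − 34.5 MHz = 13.5 MHz.
205.5 MHz mod fs = 13.5 MHz.
13.5 MHz ≤ fs/2 = 24 MHz, appears at 13.5 MHz.
186.5 MHz mod fs = 42.5 MHz.
42.5 MHz > fs/2 = 24 MHz, folds to fs − 42.5 MHz = 5.5 MHz.
Distinct values: {5.5 MHz, 12 MHz, 13.5 MHz} → 3.

3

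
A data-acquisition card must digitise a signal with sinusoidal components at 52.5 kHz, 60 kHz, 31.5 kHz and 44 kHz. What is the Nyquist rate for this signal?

Highest-frequency component: 60 kHz.
Nyquist rate = 2 × 60 kHz = 120 kHz.

120 kHz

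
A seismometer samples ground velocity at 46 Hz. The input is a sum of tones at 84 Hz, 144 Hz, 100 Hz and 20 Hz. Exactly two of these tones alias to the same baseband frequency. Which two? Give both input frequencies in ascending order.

84 Hz, 100 Hz

fs/2 = 23 Hz.
84 Hz mod fs = 38 Hz.
38 Hz > fs/2 = 23 Hz, folds to fs − 38 Hz = 8 Hz.
144 Hz mod fs = 6 Hz.
6 Hz ≤ fs/2 = 23 Hz, appears at 6 Hz.
100 Hz mod fs = 8 Hz.
8 Hz ≤ fs/2 = 23 Hz, appears at 8 Hz.
20 Hz ≤ fs/2 = 23 Hz, passes unchanged.
84 Hz and 100 Hz both map to 8 Hz.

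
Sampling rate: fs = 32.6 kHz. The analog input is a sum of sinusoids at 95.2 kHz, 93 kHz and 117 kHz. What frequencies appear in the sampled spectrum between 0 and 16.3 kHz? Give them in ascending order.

fs/2 = 16.3 kHz.
95.2 kHz mod fs = 30 kHz.
30 kHz > fs/2 = 16.3 kHz, folds to fs − 30 kHz = 2.6 kHz.
93 kHz mod fs = 27.8 kHz.
27.8 kHz > fs/2 = 16.3 kHz, folds to fs − 27.8 kHz = 4.8 kHz.
117 kHz mod fs = 19.2 kHz.
19.2 kHz > fs/2 = 16.3 kHz, folds to fs − 19.2 kHz = 13.4 kHz.
Distinct values: {2.6 kHz, 4.8 kHz, 13.4 kHz}.

2.6 kHz, 4.8 kHz, 13.4 kHz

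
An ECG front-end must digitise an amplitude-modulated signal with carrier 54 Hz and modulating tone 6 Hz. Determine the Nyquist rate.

AM sidebands sit at fc ± fm = 48 Hz and 60 Hz.
Highest-frequency component: 60 Hz.
Nyquist rate = 2 × 60 Hz = 120 Hz.

120 Hz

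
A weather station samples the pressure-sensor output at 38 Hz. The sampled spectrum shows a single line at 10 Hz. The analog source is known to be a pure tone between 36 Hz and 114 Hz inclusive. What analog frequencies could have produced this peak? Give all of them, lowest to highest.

48 Hz, 66 Hz, 86 Hz, 104 Hz

Frequencies that alias to 10 Hz are k·fs ± 10 Hz for integer k ≥ 0.
k=0: 10 Hz.
k=1: 28 Hz, 48 Hz.
k=2: 66 Hz, 86 Hz.
k=3: 104 Hz, 124 Hz.
k=4: 142 Hz, 162 Hz.
Within [36 Hz, 114 Hz]: 48 Hz, 66 Hz, 86 Hz, 104 Hz.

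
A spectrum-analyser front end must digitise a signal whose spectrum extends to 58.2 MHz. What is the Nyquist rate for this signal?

Nyquist rate = 2 × 58.2 MHz = 116.4 MHz.

116.4 MHz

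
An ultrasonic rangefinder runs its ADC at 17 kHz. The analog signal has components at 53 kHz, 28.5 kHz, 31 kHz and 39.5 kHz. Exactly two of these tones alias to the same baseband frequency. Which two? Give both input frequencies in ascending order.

28.5 kHz, 39.5 kHz

fs/2 = 8.5 kHz.
53 kHz mod fs = 2 kHz.
2 kHz ≤ fs/2 = 8.5 kHz, appears at 2 kHz.
28.5 kHz mod fs = 11.5 kHz.
11.5 kHz > fs/2 = 8.5 kHz, folds to fs − 11.5 kHz = 5.5 kHz.
31 kHz mod fs = 14 kHz.
14 kHz > fs/2 = 8.5 kHz, folds to fs − 14 kHz = 3 kHz.
39.5 kHz mod fs = 5.5 kHz.
5.5 kHz ≤ fs/2 = 8.5 kHz, appears at 5.5 kHz.
28.5 kHz and 39.5 kHz both map to 5.5 kHz.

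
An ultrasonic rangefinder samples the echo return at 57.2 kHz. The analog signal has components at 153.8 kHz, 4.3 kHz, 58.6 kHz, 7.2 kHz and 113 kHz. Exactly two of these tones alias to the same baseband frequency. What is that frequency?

1.4 kHz

fs/2 = 28.6 kHz.
153.8 kHz mod fs = 39.4 kHz.
39.4 kHz > fs/2 = 28.6 kHz, folds to fs − 39.4 kHz = 17.8 kHz.
4.3 kHz ≤ fs/2 = 28.6 kHz, passes unchanged.
58.6 kHz mod fs = 1.4 kHz.
1.4 kHz ≤ fs/2 = 28.6 kHz, appears at 1.4 kHz.
7.2 kHz ≤ fs/2 = 28.6 kHz, passes unchanged.
113 kHz mod fs = 55.8 kHz.
55.8 kHz > fs/2 = 28.6 kHz, folds to fs − 55.8 kHz = 1.4 kHz.
58.6 kHz and 113 kHz both map to 1.4 kHz.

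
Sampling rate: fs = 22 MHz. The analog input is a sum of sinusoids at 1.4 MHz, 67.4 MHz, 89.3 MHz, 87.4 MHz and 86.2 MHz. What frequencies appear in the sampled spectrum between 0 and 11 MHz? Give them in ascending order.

fs/2 = 11 MHz.
1.4 MHz ≤ fs/2 = 11 MHz, passes unchanged.
67.4 MHz mod fs = 1.4 MHz.
1.4 MHz ≤ fs/2 = 11 MHz, appears at 1.4 MHz.
89.3 MHz mod fs = 1.3 MHz.
1.3 MHz ≤ fs/2 = 11 MHz, appears at 1.3 MHz.
87.4 MHz mod fs = 21.4 MHz.
21.4 MHz > fs/2 = 11 MHz, folds to fs − 21.4 MHz = 0.6 MHz.
86.2 MHz mod fs = 20.2 MHz.
20.2 MHz > fs/2 = 11 MHz, folds to fs − 20.2 MHz = 1.8 MHz.
Distinct values: {0.6 MHz, 1.3 MHz, 1.4 MHz, 1.8 MHz}.

0.6 MHz, 1.3 MHz, 1.4 MHz, 1.8 MHz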